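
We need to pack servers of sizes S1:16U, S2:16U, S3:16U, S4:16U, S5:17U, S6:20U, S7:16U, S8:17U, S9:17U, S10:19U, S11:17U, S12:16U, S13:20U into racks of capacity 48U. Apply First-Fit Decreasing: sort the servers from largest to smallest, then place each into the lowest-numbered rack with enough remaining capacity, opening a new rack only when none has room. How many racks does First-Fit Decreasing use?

Sorted descending: 20, 20, 19, 17, 17, 17, 17, 16, 16, 16, 16, 16, 16.
rack 1: place 20U, 28U left
rack 1: place 20U, 8U left
rack 2: place 19U, 29U left
rack 2: place 17U, 12U left
rack 3: place 17U, 31U left
rack 3: place 17U, 14U left
rack 4: place 17U, 31U left
rack 4: place 16U, 15U left
rack 5: place 16U, 32U left
rack 5: place 16U, 16U left
rack 5: place 16U, 0U left
rack 6: place 16U, 32U left
rack 6: place 16U, 16U left
Final racks: [20,20] [19,17] [17,17] [17,16] [16,16,16] [16,16].

6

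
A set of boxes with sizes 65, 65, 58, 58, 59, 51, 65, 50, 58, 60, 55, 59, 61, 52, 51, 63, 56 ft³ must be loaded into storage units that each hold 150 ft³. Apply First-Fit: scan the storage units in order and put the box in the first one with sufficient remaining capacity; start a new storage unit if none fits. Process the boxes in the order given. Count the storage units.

Put 65 ft³ in storage unit 1; 85 ft³ remain.
Put 65 ft³ in storage unit 1; 20 ft³ remain.
Put 58 ft³ in storage unit 2; 92 ft³ remain.
Put 58 ft³ in storage unit 2; 34 ft³ remain.
Put 59 ft³ in storage unit 3; 91 ft³ remain.
Put 51 ft³ in storage unit 3; 40 ft³ remain.
Put 65 ft³ in storage unit 4; 85 ft³ remain.
Put 50 ft³ in storage unit 4; 35 ft³ remain.
Put 58 ft³ in storage unit 5; 92 ft³ remain.
Put 60 ft³ in storage unit 5; 32 ft³ remain.
Put 55 ft³ in storage unit 6; 95 ft³ remain.
Put 59 ft³ in storage unit 6; 36 ft³ remain.
Put 61 ft³ in storage unit 7; 89 ft³ remain.
Put 52 ft³ in storage unit 7; 37 ft³ remain.
Put 51 ft³ in storage unit 8; 99 ft³ remain.
Put 63 ft³ in storage unit 8; 36 ft³ remain.
Put 56 ft³ in storage unit 9; 94 ft³ remain.
Final storage units: [65,65] [58,58] [59,51] [65,50] [58,60] [55,59] [61,52] [51,63] [56].

9 storage units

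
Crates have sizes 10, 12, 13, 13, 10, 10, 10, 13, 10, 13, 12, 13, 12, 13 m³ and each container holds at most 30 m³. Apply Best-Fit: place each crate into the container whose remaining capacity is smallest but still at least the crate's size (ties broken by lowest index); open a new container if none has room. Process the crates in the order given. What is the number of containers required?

7

Put 10 m³ in container 1; 20 m³ remain.
Put 12 m³ in container 1; 8 m³ remain.
Put 13 m³ in container 2; 17 m³ remain.
Put 13 m³ in container 2; 4 m³ remain.
Put 10 m³ in container 3; 20 m³ remain.
Put 10 m³ in container 3; 10 m³ remain.
Put 10 m³ in container 3; 0 m³ remain.
Put 13 m³ in container 4; 17 m³ remain.
Put 10 m³ in container 4; 7 m³ remain.
Put 13 m³ in container 5; 17 m³ remain.
Put 12 m³ in container 5; 5 m³ remain.
Put 13 m³ in container 6; 17 m³ remain.
Put 12 m³ in container 6; 5 m³ remain.
Put 13 m³ in container 7; 17 m³ remain.
Final containers: [10,12] [13,13] [10,10,10] [13,10] [13,12] [13,12] [13].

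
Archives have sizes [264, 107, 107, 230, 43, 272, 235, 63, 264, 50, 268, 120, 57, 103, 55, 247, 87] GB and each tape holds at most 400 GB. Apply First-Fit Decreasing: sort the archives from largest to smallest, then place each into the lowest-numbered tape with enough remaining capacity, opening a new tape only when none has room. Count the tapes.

Sorted descending: 272, 268, 264, 264, 247, 235, 230, 120, 107, 107, 103, 87, 63, 57, 55, 50, 43.
272 GB → tape 1 (remaining 128 GB)
268 GB → tape 2 (remaining 132 GB)
264 GB → tape 3 (remaining 136 GB)
264 GB → tape 4 (remaining 136 GB)
247 GB → tape 5 (remaining 153 GB)
235 GB → tape 6 (remaining 165 GB)
230 GB → tape 7 (remaining 170 GB)
120 GB → tape 1 (remaining 8 GB)
107 GB → tape 2 (remaining 25 GB)
107 GB → tape 3 (remaining 29 GB)
103 GB → tape 4 (remaining 33 GB)
87 GB → tape 5 (remaining 66 GB)
63 GB → tape 5 (remaining 3 GB)
57 GB → tape 6 (remaining 108 GB)
55 GB → tape 6 (remaining 53 GB)
50 GB → tape 6 (remaining 3 GB)
43 GB → tape 7 (remaining 127 GB)
Final tapes: [272,120] [268,107] [264,107] [264,103] [247,87,63] [235,57,55,50] [230,43].

7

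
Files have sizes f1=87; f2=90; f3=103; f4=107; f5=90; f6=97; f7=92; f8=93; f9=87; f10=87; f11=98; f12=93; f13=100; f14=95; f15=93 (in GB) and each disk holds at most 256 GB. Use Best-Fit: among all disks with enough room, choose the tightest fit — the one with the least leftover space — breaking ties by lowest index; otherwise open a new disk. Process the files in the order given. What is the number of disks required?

8

disk 1: place f1 (87 GB), 169 GB left
disk 1: place f2 (90 GB), 79 GB left
disk 2: place f3 (103 GB), 153 GB left
disk 2: place f4 (107 GB), 46 GB left
disk 3: place f5 (90 GB), 166 GB left
disk 3: place f6 (97 GB), 69 GB left
disk 4: place f7 (92 GB), 164 GB left
disk 4: place f8 (93 GB), 71 GB left
disk 5: place f9 (87 GB), 169 GB left
disk 5: place f10 (87 GB), 82 GB left
disk 6: place f11 (98 GB), 158 GB left
disk 6: place f12 (93 GB), 65 GB left
disk 7: place f13 (100 GB), 156 GB left
disk 7: place f14 (95 GB), 61 GB left
disk 8: place f15 (93 GB), 163 GB left
Final disks: [87,90] [103,107] [90,97] [92,93] [87,87] [98,93] [100,95] [93].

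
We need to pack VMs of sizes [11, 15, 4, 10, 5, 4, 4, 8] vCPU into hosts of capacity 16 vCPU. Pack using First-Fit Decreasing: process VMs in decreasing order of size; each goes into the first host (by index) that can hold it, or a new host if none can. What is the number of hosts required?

Sorted descending: 15, 11, 10, 8, 5, 4, 4, 4.
host 1: place 15 vCPU, 1 vCPU left
host 2: place 11 vCPU, 5 vCPU left
host 3: place 10 vCPU, 6 vCPU left
host 4: place 8 vCPU, 8 vCPU left
host 2: place 5 vCPU, 0 vCPU left
host 3: place 4 vCPU, 2 vCPU left
host 4: place 4 vCPU, 4 vCPU left
host 4: place 4 vCPU, 0 vCPU left
Final hosts: [15] [11,5] [10,4] [8,4,4].

4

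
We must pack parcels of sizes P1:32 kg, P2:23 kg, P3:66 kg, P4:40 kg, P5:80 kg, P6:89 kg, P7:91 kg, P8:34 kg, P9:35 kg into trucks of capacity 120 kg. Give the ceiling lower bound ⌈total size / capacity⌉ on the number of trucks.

5

Total size = 32 + 23 + 66 + 40 + 80 + 89 + 91 + 34 + 35 = 490 kg.
⌈490 / 120⌉ = 5.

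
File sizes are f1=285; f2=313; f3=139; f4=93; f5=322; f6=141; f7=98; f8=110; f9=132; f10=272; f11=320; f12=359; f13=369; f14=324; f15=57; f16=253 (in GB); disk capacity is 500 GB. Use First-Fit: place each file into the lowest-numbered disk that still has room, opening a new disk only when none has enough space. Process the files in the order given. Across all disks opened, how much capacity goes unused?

disk 1: place f1 (285 GB), 215 GB left
disk 2: place f2 (313 GB), 187 GB left
disk 1: place f3 (139 GB), 76 GB left
disk 2: place f4 (93 GB), 94 GB left
disk 3: place f5 (322 GB), 178 GB left
disk 3: place f6 (141 GB), 37 GB left
disk 4: place f7 (98 GB), 402 GB left
disk 4: place f8 (110 GB), 292 GB left
disk 4: place f9 (132 GB), 160 GB left
disk 5: place f10 (272 GB), 228 GB left
disk 6: place f11 (320 GB), 180 GB left
disk 7: place f12 (359 GB), 141 GB left
disk 8: place f13 (369 GB), 131 GB left
disk 9: place f14 (324 GB), 176 GB left
disk 1: place f15 (57 GB), 19 GB left
disk 10: place f16 (253 GB), 247 GB left
10 disks × 500 GB = 5000 GB; used 3587 GB; unused 1413 GB.

1413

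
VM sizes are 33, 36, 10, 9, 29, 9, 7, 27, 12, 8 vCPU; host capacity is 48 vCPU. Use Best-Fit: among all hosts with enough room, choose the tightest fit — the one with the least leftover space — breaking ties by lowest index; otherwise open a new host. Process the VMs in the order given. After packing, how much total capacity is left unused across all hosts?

33 vCPU → host 1 (remaining 15 vCPU)
36 vCPU → host 2 (remaining 12 vCPU)
10 vCPU → host 2 (remaining 2 vCPU)
9 vCPU → host 1 (remaining 6 vCPU)
29 vCPU → host 3 (remaining 19 vCPU)
9 vCPU → host 3 (remaining 10 vCPU)
7 vCPU → host 3 (remaining 3 vCPU)
27 vCPU → host 4 (remaining 21 vCPU)
12 vCPU → host 4 (remaining 9 vCPU)
8 vCPU → host 4 (remaining 1 vCPU)
4 hosts × 48 vCPU = 192 vCPU; used 180 vCPU; unused 12 vCPU.

12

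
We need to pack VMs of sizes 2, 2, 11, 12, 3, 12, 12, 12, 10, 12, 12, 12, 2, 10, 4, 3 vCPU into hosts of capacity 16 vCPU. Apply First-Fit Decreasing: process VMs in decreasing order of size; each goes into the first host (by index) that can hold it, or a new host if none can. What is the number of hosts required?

Sorted descending: 12, 12, 12, 12, 12, 12, 12, 11, 10, 10, 4, 3, 3, 2, 2, 2.
Put 12 vCPU in host 1; 4 vCPU remain.
Put 12 vCPU in host 2; 4 vCPU remain.
Put 12 vCPU in host 3; 4 vCPU remain.
Put 12 vCPU in host 4; 4 vCPU remain.
Put 12 vCPU in host 5; 4 vCPU remain.
Put 12 vCPU in host 6; 4 vCPU remain.
Put 12 vCPU in host 7; 4 vCPU remain.
Put 11 vCPU in host 8; 5 vCPU remain.
Put 10 vCPU in host 9; 6 vCPU remain.
Put 10 vCPU in host 10; 6 vCPU remain.
Put 4 vCPU in host 1; 0 vCPU remain.
Put 3 vCPU in host 2; 1 vCPU remain.
Put 3 vCPU in host 3; 1 vCPU remain.
Put 2 vCPU in host 4; 2 vCPU remain.
Put 2 vCPU in host 4; 0 vCPU remain.
Put 2 vCPU in host 5; 2 vCPU remain.

10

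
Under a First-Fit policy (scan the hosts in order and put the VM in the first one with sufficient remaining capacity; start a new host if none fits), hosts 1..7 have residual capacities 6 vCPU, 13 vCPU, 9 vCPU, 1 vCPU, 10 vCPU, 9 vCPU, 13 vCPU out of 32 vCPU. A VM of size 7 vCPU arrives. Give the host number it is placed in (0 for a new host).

Hosts with room: host 2 (13 vCPU), host 3 (9 vCPU), host 5 (10 vCPU), host 6 (9 vCPU), host 7 (13 vCPU).
The first with room is host 2.

2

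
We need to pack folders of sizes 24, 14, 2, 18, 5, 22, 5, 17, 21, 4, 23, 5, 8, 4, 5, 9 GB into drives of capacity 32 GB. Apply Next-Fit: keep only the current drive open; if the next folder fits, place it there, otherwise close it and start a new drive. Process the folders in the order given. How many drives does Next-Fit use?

drive 1: place 24 GB, 8 GB left
drive 2: place 14 GB, 18 GB left
drive 2: place 2 GB, 16 GB left
drive 3: place 18 GB, 14 GB left
drive 3: place 5 GB, 9 GB left
drive 4: place 22 GB, 10 GB left
drive 4: place 5 GB, 5 GB left
drive 5: place 17 GB, 15 GB left
drive 6: place 21 GB, 11 GB left
drive 6: place 4 GB, 7 GB left
drive 7: place 23 GB, 9 GB left
drive 7: place 5 GB, 4 GB left
drive 8: place 8 GB, 24 GB left
drive 8: place 4 GB, 20 GB left
drive 8: place 5 GB, 15 GB left
drive 8: place 9 GB, 6 GB left
Final drives: [24] [14,2] [18,5] [22,5] [17] [21,4] [23,5] [8,4,5,9].

8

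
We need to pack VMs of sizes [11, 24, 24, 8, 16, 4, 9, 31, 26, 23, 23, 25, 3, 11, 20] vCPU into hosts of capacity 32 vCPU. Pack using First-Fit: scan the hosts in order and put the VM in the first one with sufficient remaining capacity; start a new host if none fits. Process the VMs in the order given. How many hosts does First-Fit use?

10

Put 11 vCPU in host 1; 21 vCPU remain.
Put 24 vCPU in host 2; 8 vCPU remain.
Put 24 vCPU in host 3; 8 vCPU remain.
Put 8 vCPU in host 1; 13 vCPU remain.
Put 16 vCPU in host 4; 16 vCPU remain.
Put 4 vCPU in host 1; 9 vCPU remain.
Put 9 vCPU in host 1; 0 vCPU remain.
Put 31 vCPU in host 5; 1 vCPU remain.
Put 26 vCPU in host 6; 6 vCPU remain.
Put 23 vCPU in host 7; 9 vCPU remain.
Put 23 vCPU in host 8; 9 vCPU remain.
Put 25 vCPU in host 9; 7 vCPU remain.
Put 3 vCPU in host 2; 5 vCPU remain.
Put 11 vCPU in host 4; 5 vCPU remain.
Put 20 vCPU in host 10; 12 vCPU remain.
Final hosts: [11,8,4,9] [24,3] [24] [16,11] [31] [26] [23] [23] [25] [20].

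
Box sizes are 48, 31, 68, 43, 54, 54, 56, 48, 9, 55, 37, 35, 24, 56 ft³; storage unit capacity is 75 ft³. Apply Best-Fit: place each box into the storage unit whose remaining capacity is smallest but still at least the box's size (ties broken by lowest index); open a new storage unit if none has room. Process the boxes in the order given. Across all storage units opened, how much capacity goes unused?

Put 48 ft³ in storage unit 1; 27 ft³ remain.
Put 31 ft³ in storage unit 2; 44 ft³ remain.
Put 68 ft³ in storage unit 3; 7 ft³ remain.
Put 43 ft³ in storage unit 2; 1 ft³ remain.
Put 54 ft³ in storage unit 4; 21 ft³ remain.
Put 54 ft³ in storage unit 5; 21 ft³ remain.
Put 56 ft³ in storage unit 6; 19 ft³ remain.
Put 48 ft³ in storage unit 7; 27 ft³ remain.
Put 9 ft³ in storage unit 6; 10 ft³ remain.
Put 55 ft³ in storage unit 8; 20 ft³ remain.
Put 37 ft³ in storage unit 9; 38 ft³ remain.
Put 35 ft³ in storage unit 9; 3 ft³ remain.
Put 24 ft³ in storage unit 1; 3 ft³ remain.
Put 56 ft³ in storage unit 10; 19 ft³ remain.
10 storage units × 75 ft³ = 750 ft³; used 618 ft³; unused 132 ft³.

132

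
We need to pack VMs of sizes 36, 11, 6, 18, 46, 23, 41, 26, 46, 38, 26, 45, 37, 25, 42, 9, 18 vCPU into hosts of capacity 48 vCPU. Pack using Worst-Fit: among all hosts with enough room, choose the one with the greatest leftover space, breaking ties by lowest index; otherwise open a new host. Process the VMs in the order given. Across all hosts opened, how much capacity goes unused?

host 1: place 36 vCPU, 12 vCPU left
host 1: place 11 vCPU, 1 vCPU left
host 2: place 6 vCPU, 42 vCPU left
host 2: place 18 vCPU, 24 vCPU left
host 3: place 46 vCPU, 2 vCPU left
host 2: place 23 vCPU, 1 vCPU left
host 4: place 41 vCPU, 7 vCPU left
host 5: place 26 vCPU, 22 vCPU left
host 6: place 46 vCPU, 2 vCPU left
host 7: place 38 vCPU, 10 vCPU left
host 8: place 26 vCPU, 22 vCPU left
host 9: place 45 vCPU, 3 vCPU left
host 10: place 37 vCPU, 11 vCPU left
host 11: place 25 vCPU, 23 vCPU left
host 12: place 42 vCPU, 6 vCPU left
host 11: place 9 vCPU, 14 vCPU left
host 5: place 18 vCPU, 4 vCPU left
12 hosts × 48 vCPU = 576 vCPU; used 493 vCPU; unused 83 vCPU.

83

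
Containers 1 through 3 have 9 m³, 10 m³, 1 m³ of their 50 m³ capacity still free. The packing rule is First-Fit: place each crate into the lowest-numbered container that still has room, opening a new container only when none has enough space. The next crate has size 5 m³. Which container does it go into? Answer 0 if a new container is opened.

1

Containers with room: container 1 (9 m³), container 2 (10 m³).
The first with room is container 1.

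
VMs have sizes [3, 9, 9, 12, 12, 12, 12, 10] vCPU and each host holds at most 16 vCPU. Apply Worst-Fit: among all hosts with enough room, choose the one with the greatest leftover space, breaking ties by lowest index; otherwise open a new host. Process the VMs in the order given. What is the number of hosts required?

3 vCPU → host 1 (remaining 13 vCPU)
9 vCPU → host 1 (remaining 4 vCPU)
9 vCPU → host 2 (remaining 7 vCPU)
12 vCPU → host 3 (remaining 4 vCPU)
12 vCPU → host 4 (remaining 4 vCPU)
12 vCPU → host 5 (remaining 4 vCPU)
12 vCPU → host 6 (remaining 4 vCPU)
10 vCPU → host 7 (remaining 6 vCPU)
Final hosts: [3,9] [9] [12] [12] [12] [12] [10].

7 hosts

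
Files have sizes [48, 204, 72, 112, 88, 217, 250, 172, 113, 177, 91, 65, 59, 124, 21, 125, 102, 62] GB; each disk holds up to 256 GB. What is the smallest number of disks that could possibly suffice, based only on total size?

9

Total size = 48 + 204 + 72 + 112 + 88 + 217 + 250 + 172 + 113 + 177 + 91 + 65 + 59 + 124 + 21 + 125 + 102 + 62 = 2102 GB.
⌈2102 / 256⌉ = 9.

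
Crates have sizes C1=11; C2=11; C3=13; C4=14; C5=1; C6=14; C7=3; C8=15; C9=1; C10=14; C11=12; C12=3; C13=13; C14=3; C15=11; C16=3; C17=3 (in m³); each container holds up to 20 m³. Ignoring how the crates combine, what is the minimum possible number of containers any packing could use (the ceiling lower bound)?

Total size = 11 + 11 + 13 + 14 + 1 + 14 + 3 + 15 + 1 + 14 + 12 + 3 + 13 + 3 + 11 + 3 + 3 = 145 m³.
⌈145 / 20⌉ = 8.

8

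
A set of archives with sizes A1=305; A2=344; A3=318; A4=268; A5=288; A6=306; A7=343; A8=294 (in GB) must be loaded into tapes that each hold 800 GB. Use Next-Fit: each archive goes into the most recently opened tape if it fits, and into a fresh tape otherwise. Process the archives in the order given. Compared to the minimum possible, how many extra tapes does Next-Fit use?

Next-Fit: [305,344] [318,268] [288,306] [343,294] → 4 tapes.
Total size 2466 GB; any packing needs at least ⌈2466/800⌉ = 4 tapes.
So 4 is already optimal.

0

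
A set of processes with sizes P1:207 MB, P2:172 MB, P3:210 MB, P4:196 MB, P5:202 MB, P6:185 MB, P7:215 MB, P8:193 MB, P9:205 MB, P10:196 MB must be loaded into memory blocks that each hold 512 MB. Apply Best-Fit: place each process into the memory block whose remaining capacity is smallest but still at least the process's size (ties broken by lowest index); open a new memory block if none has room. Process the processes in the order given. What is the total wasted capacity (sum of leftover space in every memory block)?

579

Put P1 (207 MB) in memory block 1; 305 MB remain.
Put P2 (172 MB) in memory block 1; 133 MB remain.
Put P3 (210 MB) in memory block 2; 302 MB remain.
Put P4 (196 MB) in memory block 2; 106 MB remain.
Put P5 (202 MB) in memory block 3; 310 MB remain.
Put P6 (185 MB) in memory block 3; 125 MB remain.
Put P7 (215 MB) in memory block 4; 297 MB remain.
Put P8 (193 MB) in memory block 4; 104 MB remain.
Put P9 (205 MB) in memory block 5; 307 MB remain.
Put P10 (196 MB) in memory block 5; 111 MB remain.
5 memory blocks × 512 MB = 2560 MB; used 1981 MB; unused 579 MB.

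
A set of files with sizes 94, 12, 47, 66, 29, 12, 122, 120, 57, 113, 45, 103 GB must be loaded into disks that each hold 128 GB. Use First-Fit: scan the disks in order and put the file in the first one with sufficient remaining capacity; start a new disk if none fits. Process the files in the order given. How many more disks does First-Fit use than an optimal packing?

First-Fit: [94,12,12] [47,66] [29,57] [122] [120] [113] [45] [103] → 8 disks.
Total size 820 GB; any packing needs at least ⌈820/128⌉ = 7 disks.
An optimal packing achieves that bound: [122] [120] [113,12] [103,12] [94,29] [66,57] [47,45] → 7 disks.
Excess: 8 − 7 = 1.

1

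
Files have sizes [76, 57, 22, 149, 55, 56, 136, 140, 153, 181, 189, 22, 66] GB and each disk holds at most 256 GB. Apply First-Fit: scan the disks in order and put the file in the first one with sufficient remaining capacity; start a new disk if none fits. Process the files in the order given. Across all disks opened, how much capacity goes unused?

disk 1: place 76 GB, 180 GB left
disk 1: place 57 GB, 123 GB left
disk 1: place 22 GB, 101 GB left
disk 2: place 149 GB, 107 GB left
disk 1: place 55 GB, 46 GB left
disk 2: place 56 GB, 51 GB left
disk 3: place 136 GB, 120 GB left
disk 4: place 140 GB, 116 GB left
disk 5: place 153 GB, 103 GB left
disk 6: place 181 GB, 75 GB left
disk 7: place 189 GB, 67 GB left
disk 1: place 22 GB, 24 GB left
disk 3: place 66 GB, 54 GB left
7 disks × 256 GB = 1792 GB; used 1302 GB; unused 490 GB.

490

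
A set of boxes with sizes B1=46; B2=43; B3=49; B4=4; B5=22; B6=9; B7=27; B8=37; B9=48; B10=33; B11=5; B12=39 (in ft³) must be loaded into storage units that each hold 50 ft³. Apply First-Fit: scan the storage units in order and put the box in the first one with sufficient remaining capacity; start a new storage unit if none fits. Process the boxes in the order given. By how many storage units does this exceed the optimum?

First-Fit: [46,4] [43,5] [49] [22,9] [27] [37] [48] [33] [39] → 9 storage units.
Total size 362 ft³; any packing needs at least ⌈362/50⌉ = 8 storage units.
An optimal packing achieves that bound: [49] [48] [46,4] [43,5] [39,9] [37] [33] [27,22] → 8 storage units.
Excess: 9 − 8 = 1.

1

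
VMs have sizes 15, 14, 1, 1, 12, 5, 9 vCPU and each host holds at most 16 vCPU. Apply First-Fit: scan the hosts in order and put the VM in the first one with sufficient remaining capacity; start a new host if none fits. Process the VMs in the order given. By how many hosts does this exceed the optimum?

0

First-Fit: [15,1] [14,1] [12] [5,9] → 4 hosts.
Total size 57 vCPU; any packing needs at least ⌈57/16⌉ = 4 hosts.
So 4 is already optimal.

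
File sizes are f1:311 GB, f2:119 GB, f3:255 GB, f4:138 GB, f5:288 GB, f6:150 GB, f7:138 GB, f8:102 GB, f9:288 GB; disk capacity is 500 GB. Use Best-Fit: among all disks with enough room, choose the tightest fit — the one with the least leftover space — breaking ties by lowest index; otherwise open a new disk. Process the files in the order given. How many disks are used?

Put f1 (311 GB) in disk 1; 189 GB remain.
Put f2 (119 GB) in disk 1; 70 GB remain.
Put f3 (255 GB) in disk 2; 245 GB remain.
Put f4 (138 GB) in disk 2; 107 GB remain.
Put f5 (288 GB) in disk 3; 212 GB remain.
Put f6 (150 GB) in disk 3; 62 GB remain.
Put f7 (138 GB) in disk 4; 362 GB remain.
Put f8 (102 GB) in disk 2; 5 GB remain.
Put f9 (288 GB) in disk 4; 74 GB remain.

4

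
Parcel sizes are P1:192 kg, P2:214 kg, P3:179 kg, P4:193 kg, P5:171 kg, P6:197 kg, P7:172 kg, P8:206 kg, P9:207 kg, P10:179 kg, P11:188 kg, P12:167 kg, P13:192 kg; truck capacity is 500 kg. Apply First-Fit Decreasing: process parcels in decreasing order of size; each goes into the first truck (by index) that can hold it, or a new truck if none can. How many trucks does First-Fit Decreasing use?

7

Sorted descending: 214, 207, 206, 197, 193, 192, 192, 188, 179, 179, 172, 171, 167.
214 kg → truck 1 (remaining 286 kg)
207 kg → truck 1 (remaining 79 kg)
206 kg → truck 2 (remaining 294 kg)
197 kg → truck 2 (remaining 97 kg)
193 kg → truck 3 (remaining 307 kg)
192 kg → truck 3 (remaining 115 kg)
192 kg → truck 4 (remaining 308 kg)
188 kg → truck 4 (remaining 120 kg)
179 kg → truck 5 (remaining 321 kg)
179 kg → truck 5 (remaining 142 kg)
172 kg → truck 6 (remaining 328 kg)
171 kg → truck 6 (remaining 157 kg)
167 kg → truck 7 (remaining 333 kg)
Final trucks: [214,207] [206,197] [193,192] [192,188] [179,179] [172,171] [167].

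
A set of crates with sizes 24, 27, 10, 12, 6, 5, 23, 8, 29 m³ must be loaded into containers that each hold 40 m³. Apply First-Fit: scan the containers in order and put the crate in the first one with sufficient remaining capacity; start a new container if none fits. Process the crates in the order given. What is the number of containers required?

Put 24 m³ in container 1; 16 m³ remain.
Put 27 m³ in container 2; 13 m³ remain.
Put 10 m³ in container 1; 6 m³ remain.
Put 12 m³ in container 2; 1 m³ remain.
Put 6 m³ in container 1; 0 m³ remain.
Put 5 m³ in container 3; 35 m³ remain.
Put 23 m³ in container 3; 12 m³ remain.
Put 8 m³ in container 3; 4 m³ remain.
Put 29 m³ in container 4; 11 m³ remain.
Final containers: [24,10,6] [27,12] [5,23,8] [29].

4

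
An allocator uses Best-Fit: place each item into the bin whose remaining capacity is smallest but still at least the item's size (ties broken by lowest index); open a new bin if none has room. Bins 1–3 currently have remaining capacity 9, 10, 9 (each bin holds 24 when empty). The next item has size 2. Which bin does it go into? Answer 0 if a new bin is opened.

1

Bins with room: bin 1 (9), bin 2 (10), bin 3 (9).
Tightest fit is bin 1 with 9 free.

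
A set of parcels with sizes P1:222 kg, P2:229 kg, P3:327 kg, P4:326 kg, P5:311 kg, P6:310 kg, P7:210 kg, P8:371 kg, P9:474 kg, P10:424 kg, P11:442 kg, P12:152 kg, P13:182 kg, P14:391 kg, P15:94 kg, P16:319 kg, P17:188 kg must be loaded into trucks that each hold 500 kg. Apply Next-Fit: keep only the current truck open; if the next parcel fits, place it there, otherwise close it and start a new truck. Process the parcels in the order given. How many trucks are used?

14

truck 1: place P1 (222 kg), 278 kg left
truck 1: place P2 (229 kg), 49 kg left
truck 2: place P3 (327 kg), 173 kg left
truck 3: place P4 (326 kg), 174 kg left
truck 4: place P5 (311 kg), 189 kg left
truck 5: place P6 (310 kg), 190 kg left
truck 6: place P7 (210 kg), 290 kg left
truck 7: place P8 (371 kg), 129 kg left
truck 8: place P9 (474 kg), 26 kg left
truck 9: place P10 (424 kg), 76 kg left
truck 10: place P11 (442 kg), 58 kg left
truck 11: place P12 (152 kg), 348 kg left
truck 11: place P13 (182 kg), 166 kg left
truck 12: place P14 (391 kg), 109 kg left
truck 12: place P15 (94 kg), 15 kg left
truck 13: place P16 (319 kg), 181 kg left
truck 14: place P17 (188 kg), 312 kg left
Final trucks: [222,229] [327] [326] [311] [310] [210] [371] [474] [424] [442] [152,182] [391,94] [319] [188].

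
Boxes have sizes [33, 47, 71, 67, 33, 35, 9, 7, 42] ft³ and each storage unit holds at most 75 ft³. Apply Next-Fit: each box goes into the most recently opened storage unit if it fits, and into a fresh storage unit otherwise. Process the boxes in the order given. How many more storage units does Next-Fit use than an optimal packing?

Next-Fit: [33] [47] [71] [67] [33,35] [9,7,42] → 6 storage units.
Total size 344 ft³; any packing needs at least ⌈344/75⌉ = 5 storage units.
An optimal packing achieves that bound: [71] [67,7] [47,9] [42,33] [35,33] → 5 storage units.
Excess: 6 − 5 = 1.

1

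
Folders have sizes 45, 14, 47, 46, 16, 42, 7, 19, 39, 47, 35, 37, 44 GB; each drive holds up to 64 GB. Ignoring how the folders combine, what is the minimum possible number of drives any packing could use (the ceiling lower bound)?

Total size = 45 + 14 + 47 + 46 + 16 + 42 + 7 + 19 + 39 + 47 + 35 + 37 + 44 = 438 GB.
⌈438 / 64⌉ = 7.

7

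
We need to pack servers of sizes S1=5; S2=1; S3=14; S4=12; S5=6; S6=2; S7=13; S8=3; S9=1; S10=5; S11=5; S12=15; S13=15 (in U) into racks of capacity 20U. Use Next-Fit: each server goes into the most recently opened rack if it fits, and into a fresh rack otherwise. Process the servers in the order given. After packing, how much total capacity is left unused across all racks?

23

Put S1 (5U) in rack 1; 15U remain.
Put S2 (1U) in rack 1; 14U remain.
Put S3 (14U) in rack 1; 0U remain.
Put S4 (12U) in rack 2; 8U remain.
Put S5 (6U) in rack 2; 2U remain.
Put S6 (2U) in rack 2; 0U remain.
Put S7 (13U) in rack 3; 7U remain.
Put S8 (3U) in rack 3; 4U remain.
Put S9 (1U) in rack 3; 3U remain.
Put S10 (5U) in rack 4; 15U remain.
Put S11 (5U) in rack 4; 10U remain.
Put S12 (15U) in rack 5; 5U remain.
Put S13 (15U) in rack 6; 5U remain.
6 racks × 20U = 120U; used 97U; unused 23U.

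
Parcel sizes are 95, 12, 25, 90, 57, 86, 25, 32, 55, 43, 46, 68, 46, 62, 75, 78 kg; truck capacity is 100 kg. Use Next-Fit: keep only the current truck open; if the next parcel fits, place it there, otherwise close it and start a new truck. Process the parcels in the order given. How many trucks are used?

13 trucks

95 kg → truck 1 (remaining 5 kg)
12 kg → truck 2 (remaining 88 kg)
25 kg → truck 2 (remaining 63 kg)
90 kg → truck 3 (remaining 10 kg)
57 kg → truck 4 (remaining 43 kg)
86 kg → truck 5 (remaining 14 kg)
25 kg → truck 6 (remaining 75 kg)
32 kg → truck 6 (remaining 43 kg)
55 kg → truck 7 (remaining 45 kg)
43 kg → truck 7 (remaining 2 kg)
46 kg → truck 8 (remaining 54 kg)
68 kg → truck 9 (remaining 32 kg)
46 kg → truck 10 (remaining 54 kg)
62 kg → truck 11 (remaining 38 kg)
75 kg → truck 12 (remaining 25 kg)
78 kg → truck 13 (remaining 22 kg)
Final trucks: [95] [12,25] [90] [57] [86] [25,32] [55,43] [46] [68] [46] [62] [75] [78].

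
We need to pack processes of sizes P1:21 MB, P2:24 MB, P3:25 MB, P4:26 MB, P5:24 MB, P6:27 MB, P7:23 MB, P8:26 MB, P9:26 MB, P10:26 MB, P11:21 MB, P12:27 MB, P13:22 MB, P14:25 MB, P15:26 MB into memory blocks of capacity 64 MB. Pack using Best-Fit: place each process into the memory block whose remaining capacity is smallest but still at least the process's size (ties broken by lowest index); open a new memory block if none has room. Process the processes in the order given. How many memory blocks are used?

Put P1 (21 MB) in memory block 1; 43 MB remain.
Put P2 (24 MB) in memory block 1; 19 MB remain.
Put P3 (25 MB) in memory block 2; 39 MB remain.
Put P4 (26 MB) in memory block 2; 13 MB remain.
Put P5 (24 MB) in memory block 3; 40 MB remain.
Put P6 (27 MB) in memory block 3; 13 MB remain.
Put P7 (23 MB) in memory block 4; 41 MB remain.
Put P8 (26 MB) in memory block 4; 15 MB remain.
Put P9 (26 MB) in memory block 5; 38 MB remain.
Put P10 (26 MB) in memory block 5; 12 MB remain.
Put P11 (21 MB) in memory block 6; 43 MB remain.
Put P12 (27 MB) in memory block 6; 16 MB remain.
Put P13 (22 MB) in memory block 7; 42 MB remain.
Put P14 (25 MB) in memory block 7; 17 MB remain.
Put P15 (26 MB) in memory block 8; 38 MB remain.

8 memory blocks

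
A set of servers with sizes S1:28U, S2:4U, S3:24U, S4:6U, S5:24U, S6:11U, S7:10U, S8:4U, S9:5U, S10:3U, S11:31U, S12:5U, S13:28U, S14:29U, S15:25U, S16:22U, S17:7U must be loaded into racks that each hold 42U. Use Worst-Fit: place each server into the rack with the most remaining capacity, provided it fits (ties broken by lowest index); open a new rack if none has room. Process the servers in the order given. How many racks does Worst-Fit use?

S1 (28U) → rack 1 (remaining 14U)
S2 (4U) → rack 1 (remaining 10U)
S3 (24U) → rack 2 (remaining 18U)
S4 (6U) → rack 2 (remaining 12U)
S5 (24U) → rack 3 (remaining 18U)
S6 (11U) → rack 3 (remaining 7U)
S7 (10U) → rack 2 (remaining 2U)
S8 (4U) → rack 1 (remaining 6U)
S9 (5U) → rack 3 (remaining 2U)
S10 (3U) → rack 1 (remaining 3U)
S11 (31U) → rack 4 (remaining 11U)
S12 (5U) → rack 4 (remaining 6U)
S13 (28U) → rack 5 (remaining 14U)
S14 (29U) → rack 6 (remaining 13U)
S15 (25U) → rack 7 (remaining 17U)
S16 (22U) → rack 8 (remaining 20U)
S17 (7U) → rack 8 (remaining 13U)
Final racks: [28,4,4,3] [24,6,10] [24,11,5] [31,5] [28] [29] [25] [22,7].

8 racks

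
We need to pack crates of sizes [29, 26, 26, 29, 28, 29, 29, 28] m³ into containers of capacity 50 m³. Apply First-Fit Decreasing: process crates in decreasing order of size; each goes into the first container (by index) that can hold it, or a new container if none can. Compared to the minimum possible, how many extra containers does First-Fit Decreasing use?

0

First-Fit Decreasing: [29] [29] [29] [29] [28] [28] [26] [26] → 8 containers.
8 crates exceed 25 m³ (half the capacity), and no two of those can share a container, so at least 8 containers are needed.
So 8 is already optimal.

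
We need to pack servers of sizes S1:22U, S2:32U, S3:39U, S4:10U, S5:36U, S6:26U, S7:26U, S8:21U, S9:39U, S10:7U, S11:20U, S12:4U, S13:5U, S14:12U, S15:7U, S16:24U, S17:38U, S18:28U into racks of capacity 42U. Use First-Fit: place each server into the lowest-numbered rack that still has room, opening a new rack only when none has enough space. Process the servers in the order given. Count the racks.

11 racks

S1 (22U) → rack 1 (remaining 20U)
S2 (32U) → rack 2 (remaining 10U)
S3 (39U) → rack 3 (remaining 3U)
S4 (10U) → rack 1 (remaining 10U)
S5 (36U) → rack 4 (remaining 6U)
S6 (26U) → rack 5 (remaining 16U)
S7 (26U) → rack 6 (remaining 16U)
S8 (21U) → rack 7 (remaining 21U)
S9 (39U) → rack 8 (remaining 3U)
S10 (7U) → rack 1 (remaining 3U)
S11 (20U) → rack 7 (remaining 1U)
S12 (4U) → rack 2 (remaining 6U)
S13 (5U) → rack 2 (remaining 1U)
S14 (12U) → rack 5 (remaining 4U)
S15 (7U) → rack 6 (remaining 9U)
S16 (24U) → rack 9 (remaining 18U)
S17 (38U) → rack 10 (remaining 4U)
S18 (28U) → rack 11 (remaining 14U)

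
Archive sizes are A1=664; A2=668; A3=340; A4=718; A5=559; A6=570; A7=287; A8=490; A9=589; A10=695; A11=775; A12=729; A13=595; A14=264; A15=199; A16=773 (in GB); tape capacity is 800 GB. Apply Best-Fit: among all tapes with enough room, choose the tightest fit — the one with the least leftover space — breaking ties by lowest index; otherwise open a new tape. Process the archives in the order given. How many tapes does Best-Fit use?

13 tapes

tape 1: place A1 (664 GB), 136 GB left
tape 2: place A2 (668 GB), 132 GB left
tape 3: place A3 (340 GB), 460 GB left
tape 4: place A4 (718 GB), 82 GB left
tape 5: place A5 (559 GB), 241 GB left
tape 6: place A6 (570 GB), 230 GB left
tape 3: place A7 (287 GB), 173 GB left
tape 7: place A8 (490 GB), 310 GB left
tape 8: place A9 (589 GB), 211 GB left
tape 9: place A10 (695 GB), 105 GB left
tape 10: place A11 (775 GB), 25 GB left
tape 11: place A12 (729 GB), 71 GB left
tape 12: place A13 (595 GB), 205 GB left
tape 7: place A14 (264 GB), 46 GB left
tape 12: place A15 (199 GB), 6 GB left
tape 13: place A16 (773 GB), 27 GB left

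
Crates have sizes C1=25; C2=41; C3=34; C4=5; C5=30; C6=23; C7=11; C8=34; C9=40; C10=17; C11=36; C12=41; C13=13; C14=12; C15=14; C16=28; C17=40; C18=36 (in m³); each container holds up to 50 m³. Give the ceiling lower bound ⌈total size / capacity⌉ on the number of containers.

10

Total size = 25 + 41 + 34 + 5 + 30 + 23 + 11 + 34 + 40 + 17 + 36 + 41 + 13 + 12 + 14 + 28 + 40 + 36 = 480 m³.
⌈480 / 50⌉ = 10.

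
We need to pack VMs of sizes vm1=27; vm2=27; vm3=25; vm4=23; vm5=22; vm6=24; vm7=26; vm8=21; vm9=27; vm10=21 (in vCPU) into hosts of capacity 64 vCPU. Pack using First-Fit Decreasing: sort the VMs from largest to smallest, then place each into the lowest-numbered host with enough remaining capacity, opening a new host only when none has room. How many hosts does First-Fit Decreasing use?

Sorted descending: 27, 27, 27, 26, 25, 24, 23, 22, 21, 21.
host 1: place 27 vCPU, 37 vCPU left
host 1: place 27 vCPU, 10 vCPU left
host 2: place 27 vCPU, 37 vCPU left
host 2: place 26 vCPU, 11 vCPU left
host 3: place 25 vCPU, 39 vCPU left
host 3: place 24 vCPU, 15 vCPU left
host 4: place 23 vCPU, 41 vCPU left
host 4: place 22 vCPU, 19 vCPU left
host 5: place 21 vCPU, 43 vCPU left
host 5: place 21 vCPU, 22 vCPU left

5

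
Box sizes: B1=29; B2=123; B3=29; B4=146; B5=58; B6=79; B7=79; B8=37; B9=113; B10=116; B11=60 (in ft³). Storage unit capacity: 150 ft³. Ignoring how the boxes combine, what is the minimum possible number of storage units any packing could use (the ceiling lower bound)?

Total size = 29 + 123 + 29 + 146 + 58 + 79 + 79 + 37 + 113 + 116 + 60 = 869 ft³.
⌈869 / 150⌉ = 6.

6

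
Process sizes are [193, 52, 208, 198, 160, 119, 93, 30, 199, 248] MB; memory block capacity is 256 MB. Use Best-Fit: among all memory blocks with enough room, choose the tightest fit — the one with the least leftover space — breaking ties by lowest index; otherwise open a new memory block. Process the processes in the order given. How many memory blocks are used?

7 memory blocks

193 MB → memory block 1 (remaining 63 MB)
52 MB → memory block 1 (remaining 11 MB)
208 MB → memory block 2 (remaining 48 MB)
198 MB → memory block 3 (remaining 58 MB)
160 MB → memory block 4 (remaining 96 MB)
119 MB → memory block 5 (remaining 137 MB)
93 MB → memory block 4 (remaining 3 MB)
30 MB → memory block 2 (remaining 18 MB)
199 MB → memory block 6 (remaining 57 MB)
248 MB → memory block 7 (remaining 8 MB)
Final memory blocks: [193,52] [208,30] [198] [160,93] [119] [199] [248].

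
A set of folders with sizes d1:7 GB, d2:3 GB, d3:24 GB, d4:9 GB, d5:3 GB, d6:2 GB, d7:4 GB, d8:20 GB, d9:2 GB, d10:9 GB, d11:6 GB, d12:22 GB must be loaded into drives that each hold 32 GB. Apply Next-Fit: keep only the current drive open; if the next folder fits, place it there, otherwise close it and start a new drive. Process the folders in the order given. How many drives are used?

5 drives

d1 (7 GB) → drive 1 (remaining 25 GB)
d2 (3 GB) → drive 1 (remaining 22 GB)
d3 (24 GB) → drive 2 (remaining 8 GB)
d4 (9 GB) → drive 3 (remaining 23 GB)
d5 (3 GB) → drive 3 (remaining 20 GB)
d6 (2 GB) → drive 3 (remaining 18 GB)
d7 (4 GB) → drive 3 (remaining 14 GB)
d8 (20 GB) → drive 4 (remaining 12 GB)
d9 (2 GB) → drive 4 (remaining 10 GB)
d10 (9 GB) → drive 4 (remaining 1 GB)
d11 (6 GB) → drive 5 (remaining 26 GB)
d12 (22 GB) → drive 5 (remaining 4 GB)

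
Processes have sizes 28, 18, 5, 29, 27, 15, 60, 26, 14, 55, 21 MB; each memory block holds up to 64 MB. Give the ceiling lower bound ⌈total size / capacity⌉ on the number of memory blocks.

5 memory blocks

Total size = 28 + 18 + 5 + 29 + 27 + 15 + 60 + 26 + 14 + 55 + 21 = 298 MB.
⌈298 / 64⌉ = 5.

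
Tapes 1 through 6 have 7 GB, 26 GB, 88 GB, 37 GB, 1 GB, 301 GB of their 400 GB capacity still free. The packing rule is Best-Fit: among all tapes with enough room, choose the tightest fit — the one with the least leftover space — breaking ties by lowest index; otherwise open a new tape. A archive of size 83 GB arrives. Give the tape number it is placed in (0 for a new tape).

Tapes with room: tape 3 (88 GB), tape 6 (301 GB).
Tightest fit is tape 3 with 88 GB free.

3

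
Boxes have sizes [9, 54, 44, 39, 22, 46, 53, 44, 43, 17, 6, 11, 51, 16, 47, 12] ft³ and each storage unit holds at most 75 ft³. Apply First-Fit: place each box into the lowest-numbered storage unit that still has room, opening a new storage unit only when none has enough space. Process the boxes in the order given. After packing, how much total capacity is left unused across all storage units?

Put 9 ft³ in storage unit 1; 66 ft³ remain.
Put 54 ft³ in storage unit 1; 12 ft³ remain.
Put 44 ft³ in storage unit 2; 31 ft³ remain.
Put 39 ft³ in storage unit 3; 36 ft³ remain.
Put 22 ft³ in storage unit 2; 9 ft³ remain.
Put 46 ft³ in storage unit 4; 29 ft³ remain.
Put 53 ft³ in storage unit 5; 22 ft³ remain.
Put 44 ft³ in storage unit 6; 31 ft³ remain.
Put 43 ft³ in storage unit 7; 32 ft³ remain.
Put 17 ft³ in storage unit 3; 19 ft³ remain.
Put 6 ft³ in storage unit 1; 6 ft³ remain.
Put 11 ft³ in storage unit 3; 8 ft³ remain.
Put 51 ft³ in storage unit 8; 24 ft³ remain.
Put 16 ft³ in storage unit 4; 13 ft³ remain.
Put 47 ft³ in storage unit 9; 28 ft³ remain.
Put 12 ft³ in storage unit 4; 1 ft³ remain.
9 storage units × 75 ft³ = 675 ft³; used 514 ft³; unused 161 ft³.

161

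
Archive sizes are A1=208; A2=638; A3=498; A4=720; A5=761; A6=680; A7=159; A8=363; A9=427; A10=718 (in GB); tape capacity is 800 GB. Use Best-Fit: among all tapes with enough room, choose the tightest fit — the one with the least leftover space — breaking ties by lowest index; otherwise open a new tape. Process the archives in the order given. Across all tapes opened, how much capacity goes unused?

A1 (208 GB) → tape 1 (remaining 592 GB)
A2 (638 GB) → tape 2 (remaining 162 GB)
A3 (498 GB) → tape 1 (remaining 94 GB)
A4 (720 GB) → tape 3 (remaining 80 GB)
A5 (761 GB) → tape 4 (remaining 39 GB)
A6 (680 GB) → tape 5 (remaining 120 GB)
A7 (159 GB) → tape 2 (remaining 3 GB)
A8 (363 GB) → tape 6 (remaining 437 GB)
A9 (427 GB) → tape 6 (remaining 10 GB)
A10 (718 GB) → tape 7 (remaining 82 GB)
7 tapes × 800 GB = 5600 GB; used 5172 GB; unused 428 GB.

428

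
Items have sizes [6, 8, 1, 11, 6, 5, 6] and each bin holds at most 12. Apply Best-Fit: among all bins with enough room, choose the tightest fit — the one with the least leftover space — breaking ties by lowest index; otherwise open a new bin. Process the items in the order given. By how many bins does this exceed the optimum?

0

Best-Fit: [6,6] [8,1] [11] [5,6] → 4 bins.
Total size 43; any packing needs at least ⌈43/12⌉ = 4 bins.
So 4 is already optimal.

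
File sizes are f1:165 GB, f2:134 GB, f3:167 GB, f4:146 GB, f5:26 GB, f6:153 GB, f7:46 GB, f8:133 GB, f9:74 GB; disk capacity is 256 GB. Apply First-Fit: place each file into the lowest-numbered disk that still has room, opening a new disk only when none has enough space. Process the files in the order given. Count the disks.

6

Put f1 (165 GB) in disk 1; 91 GB remain.
Put f2 (134 GB) in disk 2; 122 GB remain.
Put f3 (167 GB) in disk 3; 89 GB remain.
Put f4 (146 GB) in disk 4; 110 GB remain.
Put f5 (26 GB) in disk 1; 65 GB remain.
Put f6 (153 GB) in disk 5; 103 GB remain.
Put f7 (46 GB) in disk 1; 19 GB remain.
Put f8 (133 GB) in disk 6; 123 GB remain.
Put f9 (74 GB) in disk 2; 48 GB remain.
Final disks: [165,26,46] [134,74] [167] [146] [153] [133].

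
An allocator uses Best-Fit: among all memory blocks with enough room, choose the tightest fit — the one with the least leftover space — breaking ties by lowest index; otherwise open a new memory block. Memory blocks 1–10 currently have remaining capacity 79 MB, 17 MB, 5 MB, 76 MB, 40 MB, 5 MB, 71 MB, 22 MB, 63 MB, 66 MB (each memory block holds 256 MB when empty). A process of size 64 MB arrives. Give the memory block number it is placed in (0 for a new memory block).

Memory blocks with room: memory block 1 (79 MB), memory block 4 (76 MB), memory block 7 (71 MB), memory block 10 (66 MB).
Tightest fit is memory block 10 with 66 MB free.

10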